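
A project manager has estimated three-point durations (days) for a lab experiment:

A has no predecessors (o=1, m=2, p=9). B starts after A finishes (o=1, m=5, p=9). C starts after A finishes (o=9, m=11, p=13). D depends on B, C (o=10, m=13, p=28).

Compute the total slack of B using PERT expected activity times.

6 days

te_A = (1 + 4·2 + 9)/6 = 18/6 = 3
te_B = (1 + 4·5 + 9)/6 = 30/6 = 5
te_C = (9 + 4·11 + 13)/6 = 66/6 = 11
te_D = (10 + 4·13 + 28)/6 = 90/6 = 15

Forward pass:
ES_A = 0; EF_A = 3
ES_B = 3; EF_B = 3+5 = 8
ES_C = 3; EF_C = 3+11 = 14
ES_D = max(EF_B=8, EF_C=14) = 14; EF_D = 14+15 = 29
Expected project duration μ = 29 days. Critical path: A → C → D.

Backward pass:
LF_D = 29; LS_D = 29−15 = 14
LF_C = LS_D = 14; LS_C = 14−11 = 3
LF_B = LS_D = 14; LS_B = 14−5 = 9
LF_A = min(LS_B=9, LS_C=3) = 3; LS_A = 3−3 = 0
Slack_B = LS_B − ES_B = 9 − 3 = 6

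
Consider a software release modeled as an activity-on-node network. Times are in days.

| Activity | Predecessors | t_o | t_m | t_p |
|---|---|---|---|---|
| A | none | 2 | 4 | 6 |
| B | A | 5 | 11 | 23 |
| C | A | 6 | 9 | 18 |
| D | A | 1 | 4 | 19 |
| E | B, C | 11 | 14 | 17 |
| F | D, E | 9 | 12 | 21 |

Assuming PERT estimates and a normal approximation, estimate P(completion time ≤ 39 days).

te_A = (2 + 4·4 + 6)/6 = 24/6 = 4; σ²_A = ((6−2)/6)² = 0.444
te_B = (5 + 4·11 + 23)/6 = 72/6 = 12; σ²_B = ((23−5)/6)² = 9.000
te_C = (6 + 4·9 + 18)/6 = 60/6 = 10; σ²_C = ((18−6)/6)² = 4.000
te_D = (1 + 4·4 + 19)/6 = 36/6 = 6; σ²_D = ((19−1)/6)² = 9.000
te_E = (11 + 4·14 + 17)/6 = 84/6 = 14; σ²_E = ((17−11)/6)² = 1.000
te_F = (9 + 4·12 + 21)/6 = 78/6 = 13; σ²_F = ((21−9)/6)² = 4.000

Forward pass:
ES_A = 0; EF_A = 4
ES_B = 4; EF_B = 4+12 = 16
ES_C = 4; EF_C = 4+10 = 14
ES_D = 4; EF_D = 4+6 = 10
ES_E = max(EF_B=16, EF_C=14) = 16; EF_E = 16+14 = 30
ES_F = max(EF_D=10, EF_E=30) = 30; EF_F = 30+13 = 43
Expected project duration μ = 43 days. Critical path: A → B → E → F.

Variance along critical path = 0.444 + 9.000 + 1.000 + 4.000 = 14.444; σ = √14.444 = 3.801 days.
Z = (39 − 43) / 3.801 = -1.052
P(T ≤ 39) = Φ(-1.052) ≈ 0.146

0.146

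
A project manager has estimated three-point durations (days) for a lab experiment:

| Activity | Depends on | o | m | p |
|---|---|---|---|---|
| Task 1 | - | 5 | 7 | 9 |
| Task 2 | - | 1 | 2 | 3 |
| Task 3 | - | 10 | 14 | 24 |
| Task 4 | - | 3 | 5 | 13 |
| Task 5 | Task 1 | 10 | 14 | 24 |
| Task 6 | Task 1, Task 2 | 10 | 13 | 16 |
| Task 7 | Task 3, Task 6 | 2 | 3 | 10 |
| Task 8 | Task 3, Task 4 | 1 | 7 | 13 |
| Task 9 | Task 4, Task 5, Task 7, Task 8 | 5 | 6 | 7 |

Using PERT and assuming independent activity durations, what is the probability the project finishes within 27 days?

0.050

te_Task 1 = (5 + 4·7 + 9)/6 = 42/6 = 7; σ²_Task 1 = ((9−5)/6)² = 0.444
te_Task 2 = (1 + 4·2 + 3)/6 = 12/6 = 2; σ²_Task 2 = ((3−1)/6)² = 0.111
te_Task 3 = (10 + 4·14 + 24)/6 = 90/6 = 15; σ²_Task 3 = ((24−10)/6)² = 5.444
te_Task 4 = (3 + 4·5 + 13)/6 = 36/6 = 6; σ²_Task 4 = ((13−3)/6)² = 2.778
te_Task 5 = (10 + 4·14 + 24)/6 = 90/6 = 15; σ²_Task 5 = ((24−10)/6)² = 5.444
te_Task 6 = (10 + 4·13 + 16)/6 = 78/6 = 13; σ²_Task 6 = ((16−10)/6)² = 1.000
te_Task 7 = (2 + 4·3 + 10)/6 = 24/6 = 4; σ²_Task 7 = ((10−2)/6)² = 1.778
te_Task 8 = (1 + 4·7 + 13)/6 = 42/6 = 7; σ²_Task 8 = ((13−1)/6)² = 4.000
te_Task 9 = (5 + 4·6 + 7)/6 = 36/6 = 6; σ²_Task 9 = ((7−5)/6)² = 0.111

Forward pass:
ES_Task 1 = 0; EF_Task 1 = 7
ES_Task 2 = 0; EF_Task 2 = 2
ES_Task 3 = 0; EF_Task 3 = 15
ES_Task 4 = 0; EF_Task 4 = 6
ES_Task 5 = 7; EF_Task 5 = 7+15 = 22
ES_Task 6 = max(EF_Task 1=7, EF_Task 2=2) = 7; EF_Task 6 = 7+13 = 20
ES_Task 7 = max(EF_Task 3=15, EF_Task 6=20) = 20; EF_Task 7 = 20+4 = 24
ES_Task 8 = max(EF_Task 3=15, EF_Task 4=6) = 15; EF_Task 8 = 15+7 = 22
ES_Task 9 = max(EF_Task 4=6, EF_Task 5=22, EF_Task 7=24, EF_Task 8=22) = 24; EF_Task 9 = 24+6 = 30
Expected project duration μ = 30 days. Critical path: Task 1 → Task 6 → Task 7 → Task 9.

Variance along critical path = 0.444 + 1.000 + 1.778 + 0.111 = 3.333; σ = √3.333 = 1.826 days.
Z = (27 − 30) / 1.826 = -1.643
P(T ≤ 27) = Φ(-1.643) ≈ 0.050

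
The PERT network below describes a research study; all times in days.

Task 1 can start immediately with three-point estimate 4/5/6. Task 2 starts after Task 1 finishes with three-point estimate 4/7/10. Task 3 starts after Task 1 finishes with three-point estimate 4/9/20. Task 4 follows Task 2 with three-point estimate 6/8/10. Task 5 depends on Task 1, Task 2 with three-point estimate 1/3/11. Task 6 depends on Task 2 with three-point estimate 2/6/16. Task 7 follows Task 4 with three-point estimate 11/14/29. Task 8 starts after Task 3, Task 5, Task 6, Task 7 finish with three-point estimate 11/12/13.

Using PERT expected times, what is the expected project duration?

48 days

te_Task 1 = (4 + 4·5 + 6)/6 = 30/6 = 5
te_Task 2 = (4 + 4·7 + 10)/6 = 42/6 = 7
te_Task 3 = (4 + 4·9 + 20)/6 = 60/6 = 10
te_Task 4 = (6 + 4·8 + 10)/6 = 48/6 = 8
te_Task 5 = (1 + 4·3 + 11)/6 = 24/6 = 4
te_Task 6 = (2 + 4·6 + 16)/6 = 42/6 = 7
te_Task 7 = (11 + 4·14 + 29)/6 = 96/6 = 16
te_Task 8 = (11 + 4·12 + 13)/6 = 72/6 = 12

Forward pass:
ES_Task 1 = 0; EF_Task 1 = 5
ES_Task 2 = 5; EF_Task 2 = 5+7 = 12
ES_Task 3 = 5; EF_Task 3 = 5+10 = 15
ES_Task 4 = 12; EF_Task 4 = 12+8 = 20
ES_Task 5 = max(EF_Task 1=5, EF_Task 2=12) = 12; EF_Task 5 = 12+4 = 16
ES_Task 6 = 12; EF_Task 6 = 12+7 = 19
ES_Task 7 = 20; EF_Task 7 = 20+16 = 36
ES_Task 8 = max(EF_Task 3=15, EF_Task 5=16, EF_Task 6=19, EF_Task 7=36) = 36; EF_Task 8 = 36+12 = 48
Expected project duration μ = 48 days. Critical path: Task 1 → Task 2 → Task 4 → Task 7 → Task 8.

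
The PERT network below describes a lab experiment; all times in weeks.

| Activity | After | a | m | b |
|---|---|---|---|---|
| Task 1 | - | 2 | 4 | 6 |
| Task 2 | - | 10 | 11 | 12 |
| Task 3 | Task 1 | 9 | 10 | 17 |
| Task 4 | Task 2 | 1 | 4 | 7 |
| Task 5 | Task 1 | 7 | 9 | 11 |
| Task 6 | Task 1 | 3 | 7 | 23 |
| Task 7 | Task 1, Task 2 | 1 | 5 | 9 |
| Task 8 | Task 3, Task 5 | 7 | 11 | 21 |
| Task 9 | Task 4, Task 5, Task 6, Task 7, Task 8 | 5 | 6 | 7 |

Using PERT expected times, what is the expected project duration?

te_Task 1 = (2 + 4·4 + 6)/6 = 24/6 = 4
te_Task 2 = (10 + 4·11 + 12)/6 = 66/6 = 11
te_Task 3 = (9 + 4·10 + 17)/6 = 66/6 = 11
te_Task 4 = (1 + 4·4 + 7)/6 = 24/6 = 4
te_Task 5 = (7 + 4·9 + 11)/6 = 54/6 = 9
te_Task 6 = (3 + 4·7 + 23)/6 = 54/6 = 9
te_Task 7 = (1 + 4·5 + 9)/6 = 30/6 = 5
te_Task 8 = (7 + 4·11 + 21)/6 = 72/6 = 12
te_Task 9 = (5 + 4·6 + 7)/6 = 36/6 = 6

Forward pass:
ES_Task 1 = 0; EF_Task 1 = 4
ES_Task 2 = 0; EF_Task 2 = 11
ES_Task 3 = 4; EF_Task 3 = 4+11 = 15
ES_Task 4 = 11; EF_Task 4 = 11+4 = 15
ES_Task 5 = 4; EF_Task 5 = 4+9 = 13
ES_Task 6 = 4; EF_Task 6 = 4+9 = 13
ES_Task 7 = max(EF_Task 1=4, EF_Task 2=11) = 11; EF_Task 7 = 11+5 = 16
ES_Task 8 = max(EF_Task 3=15, EF_Task 5=13) = 15; EF_Task 8 = 15+12 = 27
ES_Task 9 = max(EF_Task 4=15, EF_Task 5=13, EF_Task 6=13, EF_Task 7=16, EF_Task 8=27) = 27; EF_Task 9 = 27+6 = 33
Expected project duration μ = 33 weeks. Critical path: Task 1 → Task 3 → Task 8 → Task 9.

33 weeks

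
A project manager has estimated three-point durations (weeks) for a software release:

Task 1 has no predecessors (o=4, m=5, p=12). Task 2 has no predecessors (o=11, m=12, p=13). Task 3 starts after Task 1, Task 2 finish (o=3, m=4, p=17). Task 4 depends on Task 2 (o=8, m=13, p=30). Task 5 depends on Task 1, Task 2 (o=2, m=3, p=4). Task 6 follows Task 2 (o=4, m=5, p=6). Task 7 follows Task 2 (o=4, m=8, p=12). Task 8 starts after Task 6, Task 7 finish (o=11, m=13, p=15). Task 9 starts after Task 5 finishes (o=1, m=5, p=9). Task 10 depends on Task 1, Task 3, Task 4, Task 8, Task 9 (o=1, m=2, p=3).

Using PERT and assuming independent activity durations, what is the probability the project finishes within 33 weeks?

0.100

te_Task 1 = (4 + 4·5 + 12)/6 = 36/6 = 6; σ²_Task 1 = ((12−4)/6)² = 1.778
te_Task 2 = (11 + 4·12 + 13)/6 = 72/6 = 12; σ²_Task 2 = ((13−11)/6)² = 0.111
te_Task 3 = (3 + 4·4 + 17)/6 = 36/6 = 6; σ²_Task 3 = ((17−3)/6)² = 5.444
te_Task 4 = (8 + 4·13 + 30)/6 = 90/6 = 15; σ²_Task 4 = ((30−8)/6)² = 13.444
te_Task 5 = (2 + 4·3 + 4)/6 = 18/6 = 3; σ²_Task 5 = ((4−2)/6)² = 0.111
te_Task 6 = (4 + 4·5 + 6)/6 = 30/6 = 5; σ²_Task 6 = ((6−4)/6)² = 0.111
te_Task 7 = (4 + 4·8 + 12)/6 = 48/6 = 8; σ²_Task 7 = ((12−4)/6)² = 1.778
te_Task 8 = (11 + 4·13 + 15)/6 = 78/6 = 13; σ²_Task 8 = ((15−11)/6)² = 0.444
te_Task 9 = (1 + 4·5 + 9)/6 = 30/6 = 5; σ²_Task 9 = ((9−1)/6)² = 1.778
te_Task 10 = (1 + 4·2 + 3)/6 = 12/6 = 2; σ²_Task 10 = ((3−1)/6)² = 0.111

Forward pass:
ES_Task 1 = 0; EF_Task 1 = 6
ES_Task 2 = 0; EF_Task 2 = 12
ES_Task 3 = max(EF_Task 1=6, EF_Task 2=12) = 12; EF_Task 3 = 12+6 = 18
ES_Task 4 = 12; EF_Task 4 = 12+15 = 27
ES_Task 5 = max(EF_Task 1=6, EF_Task 2=12) = 12; EF_Task 5 = 12+3 = 15
ES_Task 6 = 12; EF_Task 6 = 12+5 = 17
ES_Task 7 = 12; EF_Task 7 = 12+8 = 20
ES_Task 8 = max(EF_Task 6=17, EF_Task 7=20) = 20; EF_Task 8 = 20+13 = 33
ES_Task 9 = 15; EF_Task 9 = 15+5 = 20
ES_Task 10 = max(EF_Task 1=6, EF_Task 3=18, EF_Task 4=27, EF_Task 8=33, EF_Task 9=20) = 33; EF_Task 10 = 33+2 = 35
Expected project duration μ = 35 weeks. Critical path: Task 2 → Task 7 → Task 8 → Task 10.

Variance along critical path = 0.111 + 1.778 + 0.444 + 0.111 = 2.444; σ = √2.444 = 1.563 weeks.
Z = (33 − 35) / 1.563 = -1.279
P(T ≤ 33) = Φ(-1.279) ≈ 0.100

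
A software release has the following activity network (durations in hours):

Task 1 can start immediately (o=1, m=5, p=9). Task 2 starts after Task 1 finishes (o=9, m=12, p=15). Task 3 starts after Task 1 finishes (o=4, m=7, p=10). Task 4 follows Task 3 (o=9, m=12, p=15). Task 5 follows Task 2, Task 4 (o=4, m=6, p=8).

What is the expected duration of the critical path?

30 hours

te_Task 1 = (1 + 4·5 + 9)/6 = 30/6 = 5
te_Task 2 = (9 + 4·12 + 15)/6 = 72/6 = 12
te_Task 3 = (4 + 4·7 + 10)/6 = 42/6 = 7
te_Task 4 = (9 + 4·12 + 15)/6 = 72/6 = 12
te_Task 5 = (4 + 4·6 + 8)/6 = 36/6 = 6

Forward pass:
ES_Task 1 = 0; EF_Task 1 = 5
ES_Task 2 = 5; EF_Task 2 = 5+12 = 17
ES_Task 3 = 5; EF_Task 3 = 5+7 = 12
ES_Task 4 = 12; EF_Task 4 = 12+12 = 24
ES_Task 5 = max(EF_Task 2=17, EF_Task 4=24) = 24; EF_Task 5 = 24+6 = 30
Expected project duration μ = 30 hours. Critical path: Task 1 → Task 3 → Task 4 → Task 5.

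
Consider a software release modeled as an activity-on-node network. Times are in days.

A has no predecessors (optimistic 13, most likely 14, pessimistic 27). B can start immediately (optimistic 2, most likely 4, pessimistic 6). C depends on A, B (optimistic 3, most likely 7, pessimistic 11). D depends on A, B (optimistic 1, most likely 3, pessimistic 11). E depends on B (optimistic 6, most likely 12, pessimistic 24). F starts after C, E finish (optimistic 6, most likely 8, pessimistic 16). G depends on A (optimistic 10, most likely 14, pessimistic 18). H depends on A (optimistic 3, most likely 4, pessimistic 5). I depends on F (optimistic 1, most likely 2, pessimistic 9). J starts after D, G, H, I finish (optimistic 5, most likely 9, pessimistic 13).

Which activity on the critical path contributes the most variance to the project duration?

A

te_A = (13 + 4·14 + 27)/6 = 96/6 = 16; σ²_A = ((27−13)/6)² = 5.444
te_B = (2 + 4·4 + 6)/6 = 24/6 = 4; σ²_B = ((6−2)/6)² = 0.444
te_C = (3 + 4·7 + 11)/6 = 42/6 = 7; σ²_C = ((11−3)/6)² = 1.778
te_D = (1 + 4·3 + 11)/6 = 24/6 = 4; σ²_D = ((11−1)/6)² = 2.778
te_E = (6 + 4·12 + 24)/6 = 78/6 = 13; σ²_E = ((24−6)/6)² = 9.000
te_F = (6 + 4·8 + 16)/6 = 54/6 = 9; σ²_F = ((16−6)/6)² = 2.778
te_G = (10 + 4·14 + 18)/6 = 84/6 = 14; σ²_G = ((18−10)/6)² = 1.778
te_H = (3 + 4·4 + 5)/6 = 24/6 = 4; σ²_H = ((5−3)/6)² = 0.111
te_I = (1 + 4·2 + 9)/6 = 18/6 = 3; σ²_I = ((9−1)/6)² = 1.778
te_J = (5 + 4·9 + 13)/6 = 54/6 = 9; σ²_J = ((13−5)/6)² = 1.778

Forward pass:
ES_A = 0; EF_A = 16
ES_B = 0; EF_B = 4
ES_C = max(EF_A=16, EF_B=4) = 16; EF_C = 16+7 = 23
ES_D = max(EF_A=16, EF_B=4) = 16; EF_D = 16+4 = 20
ES_E = 4; EF_E = 4+13 = 17
ES_F = max(EF_C=23, EF_E=17) = 23; EF_F = 23+9 = 32
ES_G = 16; EF_G = 16+14 = 30
ES_H = 16; EF_H = 16+4 = 20
ES_I = 32; EF_I = 32+3 = 35
ES_J = max(EF_D=20, EF_G=30, EF_H=20, EF_I=35) = 35; EF_J = 35+9 = 44
Expected project duration μ = 44 days. Critical path: A → C → F → I → J.

Variances on critical path: σ²_A=5.444, σ²_C=1.778, σ²_F=2.778, σ²_I=1.778, σ²_J=1.778.
Largest is σ²_A = 5.444.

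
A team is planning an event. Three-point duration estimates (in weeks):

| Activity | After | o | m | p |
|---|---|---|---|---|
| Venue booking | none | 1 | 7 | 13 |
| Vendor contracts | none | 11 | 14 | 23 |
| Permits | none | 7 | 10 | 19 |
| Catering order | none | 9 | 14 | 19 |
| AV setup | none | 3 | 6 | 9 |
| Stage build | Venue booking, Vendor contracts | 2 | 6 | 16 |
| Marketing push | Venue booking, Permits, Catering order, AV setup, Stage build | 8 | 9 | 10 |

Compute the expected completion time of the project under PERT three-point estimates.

31 weeks

te_Venue booking = (1 + 4·7 + 13)/6 = 42/6 = 7
te_Vendor contracts = (11 + 4·14 + 23)/6 = 90/6 = 15
te_Permits = (7 + 4·10 + 19)/6 = 66/6 = 11
te_Catering order = (9 + 4·14 + 19)/6 = 84/6 = 14
te_AV setup = (3 + 4·6 + 9)/6 = 36/6 = 6
te_Stage build = (2 + 4·6 + 16)/6 = 42/6 = 7
te_Marketing push = (8 + 4·9 + 10)/6 = 54/6 = 9

Forward pass:
ES_Venue booking = 0; EF_Venue booking = 7
ES_Vendor contracts = 0; EF_Vendor contracts = 15
ES_Permits = 0; EF_Permits = 11
ES_Catering order = 0; EF_Catering order = 14
ES_AV setup = 0; EF_AV setup = 6
ES_Stage build = max(EF_Venue booking=7, EF_Vendor contracts=15) = 15; EF_Stage build = 15+7 = 22
ES_Marketing push = max(EF_Venue booking=7, EF_Permits=11, EF_Catering order=14, EF_AV setup=6, EF_Stage build=22) = 22; EF_Marketing push = 22+9 = 31
Expected project duration μ = 31 weeks. Critical path: Vendor contracts → Stage build → Marketing push.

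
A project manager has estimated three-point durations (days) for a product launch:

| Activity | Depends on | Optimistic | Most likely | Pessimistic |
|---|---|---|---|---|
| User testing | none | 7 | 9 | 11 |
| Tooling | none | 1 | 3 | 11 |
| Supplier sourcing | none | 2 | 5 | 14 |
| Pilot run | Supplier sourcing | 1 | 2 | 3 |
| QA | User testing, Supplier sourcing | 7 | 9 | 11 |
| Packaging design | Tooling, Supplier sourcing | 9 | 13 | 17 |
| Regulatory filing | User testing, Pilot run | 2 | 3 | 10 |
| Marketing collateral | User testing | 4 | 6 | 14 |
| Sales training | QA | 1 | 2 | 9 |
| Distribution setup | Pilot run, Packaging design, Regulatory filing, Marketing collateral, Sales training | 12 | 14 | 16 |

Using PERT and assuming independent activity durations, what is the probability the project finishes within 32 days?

0.044

te_User testing = (7 + 4·9 + 11)/6 = 54/6 = 9; σ²_User testing = ((11−7)/6)² = 0.444
te_Tooling = (1 + 4·3 + 11)/6 = 24/6 = 4; σ²_Tooling = ((11−1)/6)² = 2.778
te_Supplier sourcing = (2 + 4·5 + 14)/6 = 36/6 = 6; σ²_Supplier sourcing = ((14−2)/6)² = 4.000
te_Pilot run = (1 + 4·2 + 3)/6 = 12/6 = 2; σ²_Pilot run = ((3−1)/6)² = 0.111
te_QA = (7 + 4·9 + 11)/6 = 54/6 = 9; σ²_QA = ((11−7)/6)² = 0.444
te_Packaging design = (9 + 4·13 + 17)/6 = 78/6 = 13; σ²_Packaging design = ((17−9)/6)² = 1.778
te_Regulatory filing = (2 + 4·3 + 10)/6 = 24/6 = 4; σ²_Regulatory filing = ((10−2)/6)² = 1.778
te_Marketing collateral = (4 + 4·6 + 14)/6 = 42/6 = 7; σ²_Marketing collateral = ((14−4)/6)² = 2.778
te_Sales training = (1 + 4·2 + 9)/6 = 18/6 = 3; σ²_Sales training = ((9−1)/6)² = 1.778
te_Distribution setup = (12 + 4·14 + 16)/6 = 84/6 = 14; σ²_Distribution setup = ((16−12)/6)² = 0.444

Forward pass:
ES_User testing = 0; EF_User testing = 9
ES_Tooling = 0; EF_Tooling = 4
ES_Supplier sourcing = 0; EF_Supplier sourcing = 6
ES_Pilot run = 6; EF_Pilot run = 6+2 = 8
ES_QA = max(EF_User testing=9, EF_Supplier sourcing=6) = 9; EF_QA = 9+9 = 18
ES_Packaging design = max(EF_Tooling=4, EF_Supplier sourcing=6) = 6; EF_Packaging design = 6+13 = 19
ES_Regulatory filing = max(EF_User testing=9, EF_Pilot run=8) = 9; EF_Regulatory filing = 9+4 = 13
ES_Marketing collateral = 9; EF_Marketing collateral = 9+7 = 16
ES_Sales training = 18; EF_Sales training = 18+3 = 21
ES_Distribution setup = max(EF_Pilot run=8, EF_Packaging design=19, EF_Regulatory filing=13, EF_Marketing collateral=16, EF_Sales training=21) = 21; EF_Distribution setup = 21+14 = 35
Expected project duration μ = 35 days. Critical path: User testing → QA → Sales training → Distribution setup.

Variance along critical path = 0.444 + 0.444 + 1.778 + 0.444 = 3.111; σ = √3.111 = 1.764 days.
Z = (32 − 35) / 1.764 = -1.701
P(T ≤ 32) = Φ(-1.701) ≈ 0.044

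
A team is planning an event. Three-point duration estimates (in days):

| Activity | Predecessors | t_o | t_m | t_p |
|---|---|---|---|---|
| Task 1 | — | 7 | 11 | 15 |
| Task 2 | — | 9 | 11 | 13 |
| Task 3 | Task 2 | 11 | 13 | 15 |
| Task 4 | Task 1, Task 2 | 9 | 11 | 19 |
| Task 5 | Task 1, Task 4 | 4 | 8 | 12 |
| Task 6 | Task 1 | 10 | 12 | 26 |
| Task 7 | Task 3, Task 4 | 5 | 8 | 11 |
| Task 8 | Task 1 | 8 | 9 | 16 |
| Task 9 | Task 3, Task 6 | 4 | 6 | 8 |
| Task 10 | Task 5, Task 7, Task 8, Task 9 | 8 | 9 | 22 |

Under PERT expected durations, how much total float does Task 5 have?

te_Task 1 = (7 + 4·11 + 15)/6 = 66/6 = 11
te_Task 2 = (9 + 4·11 + 13)/6 = 66/6 = 11
te_Task 3 = (11 + 4·13 + 15)/6 = 78/6 = 13
te_Task 4 = (9 + 4·11 + 19)/6 = 72/6 = 12
te_Task 5 = (4 + 4·8 + 12)/6 = 48/6 = 8
te_Task 6 = (10 + 4·12 + 26)/6 = 84/6 = 14
te_Task 7 = (5 + 4·8 + 11)/6 = 48/6 = 8
te_Task 8 = (8 + 4·9 + 16)/6 = 60/6 = 10
te_Task 9 = (4 + 4·6 + 8)/6 = 36/6 = 6
te_Task 10 = (8 + 4·9 + 22)/6 = 66/6 = 11

Forward pass:
ES_Task 1 = 0; EF_Task 1 = 11
ES_Task 2 = 0; EF_Task 2 = 11
ES_Task 3 = 11; EF_Task 3 = 11+13 = 24
ES_Task 4 = max(EF_Task 1=11, EF_Task 2=11) = 11; EF_Task 4 = 11+12 = 23
ES_Task 5 = max(EF_Task 1=11, EF_Task 4=23) = 23; EF_Task 5 = 23+8 = 31
ES_Task 6 = 11; EF_Task 6 = 11+14 = 25
ES_Task 7 = max(EF_Task 3=24, EF_Task 4=23) = 24; EF_Task 7 = 24+8 = 32
ES_Task 8 = 11; EF_Task 8 = 11+10 = 21
ES_Task 9 = max(EF_Task 3=24, EF_Task 6=25) = 25; EF_Task 9 = 25+6 = 31
ES_Task 10 = max(EF_Task 5=31, EF_Task 7=32, EF_Task 8=21, EF_Task 9=31) = 32; EF_Task 10 = 32+11 = 43
Expected project duration μ = 43 days. Critical path: Task 2 → Task 3 → Task 7 → Task 10.

Backward pass:
LF_Task 10 = 43; LS_Task 10 = 43−11 = 32
LF_Task 9 = LS_Task 10 = 32; LS_Task 9 = 32−6 = 26
LF_Task 8 = LS_Task 10 = 32; LS_Task 8 = 32−10 = 22
LF_Task 7 = LS_Task 10 = 32; LS_Task 7 = 32−8 = 24
LF_Task 6 = LS_Task 9 = 26; LS_Task 6 = 26−14 = 12
LF_Task 5 = LS_Task 10 = 32; LS_Task 5 = 32−8 = 24
LF_Task 4 = min(LS_Task 5=24, LS_Task 7=24) = 24; LS_Task 4 = 24−12 = 12
LF_Task 3 = min(LS_Task 7=24, LS_Task 9=26) = 24; LS_Task 3 = 24−13 = 11
LF_Task 2 = min(LS_Task 3=11, LS_Task 4=12) = 11; LS_Task 2 = 11−11 = 0
LF_Task 1 = min(LS_Task 4=12, LS_Task 5=24, LS_Task 6=12, LS_Task 8=22) = 12; LS_Task 1 = 12−11 = 1
Slack_Task 5 = LS_Task 5 − ES_Task 5 = 24 − 23 = 1

1 days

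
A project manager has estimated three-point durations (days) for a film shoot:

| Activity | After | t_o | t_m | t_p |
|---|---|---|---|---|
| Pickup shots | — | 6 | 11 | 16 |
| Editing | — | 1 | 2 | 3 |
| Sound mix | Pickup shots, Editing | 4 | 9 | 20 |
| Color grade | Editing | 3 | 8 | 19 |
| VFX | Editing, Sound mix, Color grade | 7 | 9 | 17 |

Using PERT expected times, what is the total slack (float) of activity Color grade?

te_Pickup shots = (6 + 4·11 + 16)/6 = 66/6 = 11
te_Editing = (1 + 4·2 + 3)/6 = 12/6 = 2
te_Sound mix = (4 + 4·9 + 20)/6 = 60/6 = 10
te_Color grade = (3 + 4·8 + 19)/6 = 54/6 = 9
te_VFX = (7 + 4·9 + 17)/6 = 60/6 = 10

Forward pass:
ES_Pickup shots = 0; EF_Pickup shots = 11
ES_Editing = 0; EF_Editing = 2
ES_Sound mix = max(EF_Pickup shots=11, EF_Editing=2) = 11; EF_Sound mix = 11+10 = 21
ES_Color grade = 2; EF_Color grade = 2+9 = 11
ES_VFX = max(EF_Editing=2, EF_Sound mix=21, EF_Color grade=11) = 21; EF_VFX = 21+10 = 31
Expected project duration μ = 31 days. Critical path: Pickup shots → Sound mix → VFX.

Backward pass:
LF_VFX = 31; LS_VFX = 31−10 = 21
LF_Color grade = LS_VFX = 21; LS_Color grade = 21−9 = 12
LF_Sound mix = LS_VFX = 21; LS_Sound mix = 21−10 = 11
LF_Editing = min(LS_Sound mix=11, LS_Color grade=12, LS_VFX=21) = 11; LS_Editing = 11−2 = 9
LF_Pickup shots = LS_Sound mix = 11; LS_Pickup shots = 11−11 = 0
Slack_Color grade = LS_Color grade − ES_Color grade = 12 − 2 = 10

10 days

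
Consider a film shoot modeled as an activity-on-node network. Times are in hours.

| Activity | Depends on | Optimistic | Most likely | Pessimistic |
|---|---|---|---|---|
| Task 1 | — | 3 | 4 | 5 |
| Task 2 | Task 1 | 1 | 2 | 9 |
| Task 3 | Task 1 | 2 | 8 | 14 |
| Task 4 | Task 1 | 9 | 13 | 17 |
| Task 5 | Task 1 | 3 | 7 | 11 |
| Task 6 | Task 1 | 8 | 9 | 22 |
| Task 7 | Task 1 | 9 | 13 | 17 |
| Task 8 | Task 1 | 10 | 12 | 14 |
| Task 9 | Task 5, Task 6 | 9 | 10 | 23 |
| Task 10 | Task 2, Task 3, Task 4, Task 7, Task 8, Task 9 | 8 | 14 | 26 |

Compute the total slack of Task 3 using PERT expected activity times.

15 hours

te_Task 1 = (3 + 4·4 + 5)/6 = 24/6 = 4
te_Task 2 = (1 + 4·2 + 9)/6 = 18/6 = 3
te_Task 3 = (2 + 4·8 + 14)/6 = 48/6 = 8
te_Task 4 = (9 + 4·13 + 17)/6 = 78/6 = 13
te_Task 5 = (3 + 4·7 + 11)/6 = 42/6 = 7
te_Task 6 = (8 + 4·9 + 22)/6 = 66/6 = 11
te_Task 7 = (9 + 4·13 + 17)/6 = 78/6 = 13
te_Task 8 = (10 + 4·12 + 14)/6 = 72/6 = 12
te_Task 9 = (9 + 4·10 + 23)/6 = 72/6 = 12
te_Task 10 = (8 + 4·14 + 26)/6 = 90/6 = 15

Forward pass:
ES_Task 1 = 0; EF_Task 1 = 4
ES_Task 2 = 4; EF_Task 2 = 4+3 = 7
ES_Task 3 = 4; EF_Task 3 = 4+8 = 12
ES_Task 4 = 4; EF_Task 4 = 4+13 = 17
ES_Task 5 = 4; EF_Task 5 = 4+7 = 11
ES_Task 6 = 4; EF_Task 6 = 4+11 = 15
ES_Task 7 = 4; EF_Task 7 = 4+13 = 17
ES_Task 8 = 4; EF_Task 8 = 4+12 = 16
ES_Task 9 = max(EF_Task 5=11, EF_Task 6=15) = 15; EF_Task 9 = 15+12 = 27
ES_Task 10 = max(EF_Task 2=7, EF_Task 3=12, EF_Task 4=17, EF_Task 7=17, EF_Task 8=16, EF_Task 9=27) = 27; EF_Task 10 = 27+15 = 42
Expected project duration μ = 42 hours. Critical path: Task 1 → Task 6 → Task 9 → Task 10.

Backward pass:
LF_Task 10 = 42; LS_Task 10 = 42−15 = 27
LF_Task 9 = LS_Task 10 = 27; LS_Task 9 = 27−12 = 15
LF_Task 8 = LS_Task 10 = 27; LS_Task 8 = 27−12 = 15
LF_Task 7 = LS_Task 10 = 27; LS_Task 7 = 27−13 = 14
LF_Task 6 = LS_Task 9 = 15; LS_Task 6 = 15−11 = 4
LF_Task 5 = LS_Task 9 = 15; LS_Task 5 = 15−7 = 8
LF_Task 4 = LS_Task 10 = 27; LS_Task 4 = 27−13 = 14
LF_Task 3 = LS_Task 10 = 27; LS_Task 3 = 27−8 = 19
LF_Task 2 = LS_Task 10 = 27; LS_Task 2 = 27−3 = 24
LF_Task 1 = min(LS_Task 2=24, LS_Task 3=19, LS_Task 4=14, LS_Task 5=8, LS_Task 6=4, LS_Task 7=14, LS_Task 8=15) = 4; LS_Task 1 = 4−4 = 0
Slack_Task 3 = LS_Task 3 − ES_Task 3 = 19 − 4 = 15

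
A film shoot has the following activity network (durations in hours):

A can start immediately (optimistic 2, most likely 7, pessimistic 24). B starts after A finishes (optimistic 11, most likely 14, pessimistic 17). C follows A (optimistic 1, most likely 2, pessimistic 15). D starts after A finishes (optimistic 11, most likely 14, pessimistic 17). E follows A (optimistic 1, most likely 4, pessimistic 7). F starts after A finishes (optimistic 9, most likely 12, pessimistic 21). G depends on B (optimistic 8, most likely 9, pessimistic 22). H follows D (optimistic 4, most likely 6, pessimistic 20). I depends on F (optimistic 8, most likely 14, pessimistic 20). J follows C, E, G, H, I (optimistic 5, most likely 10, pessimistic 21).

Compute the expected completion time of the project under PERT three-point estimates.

47 hours

te_A = (2 + 4·7 + 24)/6 = 54/6 = 9
te_B = (11 + 4·14 + 17)/6 = 84/6 = 14
te_C = (1 + 4·2 + 15)/6 = 24/6 = 4
te_D = (11 + 4·14 + 17)/6 = 84/6 = 14
te_E = (1 + 4·4 + 7)/6 = 24/6 = 4
te_F = (9 + 4·12 + 21)/6 = 78/6 = 13
te_G = (8 + 4·9 + 22)/6 = 66/6 = 11
te_H = (4 + 4·6 + 20)/6 = 48/6 = 8
te_I = (8 + 4·14 + 20)/6 = 84/6 = 14
te_J = (5 + 4·10 + 21)/6 = 66/6 = 11

Forward pass:
ES_A = 0; EF_A = 9
ES_B = 9; EF_B = 9+14 = 23
ES_C = 9; EF_C = 9+4 = 13
ES_D = 9; EF_D = 9+14 = 23
ES_E = 9; EF_E = 9+4 = 13
ES_F = 9; EF_F = 9+13 = 22
ES_G = 23; EF_G = 23+11 = 34
ES_H = 23; EF_H = 23+8 = 31
ES_I = 22; EF_I = 22+14 = 36
ES_J = max(EF_C=13, EF_E=13, EF_G=34, EF_H=31, EF_I=36) = 36; EF_J = 36+11 = 47
Expected project duration μ = 47 hours. Critical path: A → F → I → J.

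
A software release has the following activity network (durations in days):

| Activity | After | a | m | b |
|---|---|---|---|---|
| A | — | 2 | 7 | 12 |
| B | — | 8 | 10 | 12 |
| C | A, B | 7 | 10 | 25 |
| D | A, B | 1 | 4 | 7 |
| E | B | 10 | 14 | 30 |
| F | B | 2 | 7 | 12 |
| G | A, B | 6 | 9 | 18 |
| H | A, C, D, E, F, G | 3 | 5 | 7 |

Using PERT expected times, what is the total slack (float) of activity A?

7 days

te_A = (2 + 4·7 + 12)/6 = 42/6 = 7
te_B = (8 + 4·10 + 12)/6 = 60/6 = 10
te_C = (7 + 4·10 + 25)/6 = 72/6 = 12
te_D = (1 + 4·4 + 7)/6 = 24/6 = 4
te_E = (10 + 4·14 + 30)/6 = 96/6 = 16
te_F = (2 + 4·7 + 12)/6 = 42/6 = 7
te_G = (6 + 4·9 + 18)/6 = 60/6 = 10
te_H = (3 + 4·5 + 7)/6 = 30/6 = 5

Forward pass:
ES_A = 0; EF_A = 7
ES_B = 0; EF_B = 10
ES_C = max(EF_A=7, EF_B=10) = 10; EF_C = 10+12 = 22
ES_D = max(EF_A=7, EF_B=10) = 10; EF_D = 10+4 = 14
ES_E = 10; EF_E = 10+16 = 26
ES_F = 10; EF_F = 10+7 = 17
ES_G = max(EF_A=7, EF_B=10) = 10; EF_G = 10+10 = 20
ES_H = max(EF_A=7, EF_C=22, EF_D=14, EF_E=26, EF_F=17, EF_G=20) = 26; EF_H = 26+5 = 31
Expected project duration μ = 31 days. Critical path: B → E → H.

Backward pass:
LF_H = 31; LS_H = 31−5 = 26
LF_G = LS_H = 26; LS_G = 26−10 = 16
LF_F = LS_H = 26; LS_F = 26−7 = 19
LF_E = LS_H = 26; LS_E = 26−16 = 10
LF_D = LS_H = 26; LS_D = 26−4 = 22
LF_C = LS_H = 26; LS_C = 26−12 = 14
LF_B = min(LS_C=14, LS_D=22, LS_E=10, LS_F=19, LS_G=16) = 10; LS_B = 10−10 = 0
LF_A = min(LS_C=14, LS_D=22, LS_G=16, LS_H=26) = 14; LS_A = 14−7 = 7
Slack_A = LS_A − ES_A = 7 − 0 = 7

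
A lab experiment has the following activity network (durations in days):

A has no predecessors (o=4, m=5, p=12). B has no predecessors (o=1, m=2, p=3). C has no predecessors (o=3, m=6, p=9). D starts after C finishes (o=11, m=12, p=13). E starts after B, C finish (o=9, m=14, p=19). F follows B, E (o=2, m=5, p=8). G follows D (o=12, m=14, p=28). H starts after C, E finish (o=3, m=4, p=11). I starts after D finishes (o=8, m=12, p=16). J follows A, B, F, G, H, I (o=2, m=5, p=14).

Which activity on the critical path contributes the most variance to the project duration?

te_A = (4 + 4·5 + 12)/6 = 36/6 = 6; σ²_A = ((12−4)/6)² = 1.778
te_B = (1 + 4·2 + 3)/6 = 12/6 = 2; σ²_B = ((3−1)/6)² = 0.111
te_C = (3 + 4·6 + 9)/6 = 36/6 = 6; σ²_C = ((9−3)/6)² = 1.000
te_D = (11 + 4·12 + 13)/6 = 72/6 = 12; σ²_D = ((13−11)/6)² = 0.111
te_E = (9 + 4·14 + 19)/6 = 84/6 = 14; σ²_E = ((19−9)/6)² = 2.778
te_F = (2 + 4·5 + 8)/6 = 30/6 = 5; σ²_F = ((8−2)/6)² = 1.000
te_G = (12 + 4·14 + 28)/6 = 96/6 = 16; σ²_G = ((28−12)/6)² = 7.111
te_H = (3 + 4·4 + 11)/6 = 30/6 = 5; σ²_H = ((11−3)/6)² = 1.778
te_I = (8 + 4·12 + 16)/6 = 72/6 = 12; σ²_I = ((16−8)/6)² = 1.778
te_J = (2 + 4·5 + 14)/6 = 36/6 = 6; σ²_J = ((14−2)/6)² = 4.000

Forward pass:
ES_A = 0; EF_A = 6
ES_B = 0; EF_B = 2
ES_C = 0; EF_C = 6
ES_D = 6; EF_D = 6+12 = 18
ES_E = max(EF_B=2, EF_C=6) = 6; EF_E = 6+14 = 20
ES_F = max(EF_B=2, EF_E=20) = 20; EF_F = 20+5 = 25
ES_G = 18; EF_G = 18+16 = 34
ES_H = max(EF_C=6, EF_E=20) = 20; EF_H = 20+5 = 25
ES_I = 18; EF_I = 18+12 = 30
ES_J = max(EF_A=6, EF_B=2, EF_F=25, EF_G=34, EF_H=25, EF_I=30) = 34; EF_J = 34+6 = 40
Expected project duration μ = 40 days. Critical path: C → D → G → J.

Variances on critical path: σ²_C=1.000, σ²_D=0.111, σ²_G=7.111, σ²_J=4.000.
Largest is σ²_G = 7.111.

G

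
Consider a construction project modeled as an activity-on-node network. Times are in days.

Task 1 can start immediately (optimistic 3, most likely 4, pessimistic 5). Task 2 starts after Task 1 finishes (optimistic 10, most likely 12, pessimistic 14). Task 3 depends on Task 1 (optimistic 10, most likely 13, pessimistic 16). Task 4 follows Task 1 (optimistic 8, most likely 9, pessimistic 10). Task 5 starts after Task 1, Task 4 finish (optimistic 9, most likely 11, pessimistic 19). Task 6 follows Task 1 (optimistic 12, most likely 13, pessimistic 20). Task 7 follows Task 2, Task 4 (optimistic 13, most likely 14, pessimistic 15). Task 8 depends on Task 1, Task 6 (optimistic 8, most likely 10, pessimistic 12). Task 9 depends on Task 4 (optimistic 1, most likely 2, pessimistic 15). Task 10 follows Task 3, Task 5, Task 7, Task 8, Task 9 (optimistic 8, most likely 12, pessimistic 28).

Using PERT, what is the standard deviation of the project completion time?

3.43 days

te_Task 1 = (3 + 4·4 + 5)/6 = 24/6 = 4; σ²_Task 1 = ((5−3)/6)² = 0.111
te_Task 2 = (10 + 4·12 + 14)/6 = 72/6 = 12; σ²_Task 2 = ((14−10)/6)² = 0.444
te_Task 3 = (10 + 4·13 + 16)/6 = 78/6 = 13; σ²_Task 3 = ((16−10)/6)² = 1.000
te_Task 4 = (8 + 4·9 + 10)/6 = 54/6 = 9; σ²_Task 4 = ((10−8)/6)² = 0.111
te_Task 5 = (9 + 4·11 + 19)/6 = 72/6 = 12; σ²_Task 5 = ((19−9)/6)² = 2.778
te_Task 6 = (12 + 4·13 + 20)/6 = 84/6 = 14; σ²_Task 6 = ((20−12)/6)² = 1.778
te_Task 7 = (13 + 4·14 + 15)/6 = 84/6 = 14; σ²_Task 7 = ((15−13)/6)² = 0.111
te_Task 8 = (8 + 4·10 + 12)/6 = 60/6 = 10; σ²_Task 8 = ((12−8)/6)² = 0.444
te_Task 9 = (1 + 4·2 + 15)/6 = 24/6 = 4; σ²_Task 9 = ((15−1)/6)² = 5.444
te_Task 10 = (8 + 4·12 + 28)/6 = 84/6 = 14; σ²_Task 10 = ((28−8)/6)² = 11.111

Forward pass:
ES_Task 1 = 0; EF_Task 1 = 4
ES_Task 2 = 4; EF_Task 2 = 4+12 = 16
ES_Task 3 = 4; EF_Task 3 = 4+13 = 17
ES_Task 4 = 4; EF_Task 4 = 4+9 = 13
ES_Task 5 = max(EF_Task 1=4, EF_Task 4=13) = 13; EF_Task 5 = 13+12 = 25
ES_Task 6 = 4; EF_Task 6 = 4+14 = 18
ES_Task 7 = max(EF_Task 2=16, EF_Task 4=13) = 16; EF_Task 7 = 16+14 = 30
ES_Task 8 = max(EF_Task 1=4, EF_Task 6=18) = 18; EF_Task 8 = 18+10 = 28
ES_Task 9 = 13; EF_Task 9 = 13+4 = 17
ES_Task 10 = max(EF_Task 3=17, EF_Task 5=25, EF_Task 7=30, EF_Task 8=28, EF_Task 9=17) = 30; EF_Task 10 = 30+14 = 44
Expected project duration μ = 44 days. Critical path: Task 1 → Task 2 → Task 7 → Task 10.

Variance along critical path = 0.111 + 0.444 + 0.111 + 11.111 = 11.778
σ = √11.778 = 3.432 days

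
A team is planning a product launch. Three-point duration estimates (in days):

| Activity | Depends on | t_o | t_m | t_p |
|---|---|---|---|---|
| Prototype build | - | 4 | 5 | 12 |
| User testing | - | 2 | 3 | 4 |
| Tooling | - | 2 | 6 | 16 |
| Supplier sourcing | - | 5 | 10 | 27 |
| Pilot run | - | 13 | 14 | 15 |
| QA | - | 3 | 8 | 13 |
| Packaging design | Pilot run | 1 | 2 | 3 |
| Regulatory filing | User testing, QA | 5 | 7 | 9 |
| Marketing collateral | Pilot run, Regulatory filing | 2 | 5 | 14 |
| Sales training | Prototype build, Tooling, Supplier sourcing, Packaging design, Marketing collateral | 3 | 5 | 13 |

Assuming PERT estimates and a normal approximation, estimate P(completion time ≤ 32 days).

0.943

te_Prototype build = (4 + 4·5 + 12)/6 = 36/6 = 6; σ²_Prototype build = ((12−4)/6)² = 1.778
te_User testing = (2 + 4·3 + 4)/6 = 18/6 = 3; σ²_User testing = ((4−2)/6)² = 0.111
te_Tooling = (2 + 4·6 + 16)/6 = 42/6 = 7; σ²_Tooling = ((16−2)/6)² = 5.444
te_Supplier sourcing = (5 + 4·10 + 27)/6 = 72/6 = 12; σ²_Supplier sourcing = ((27−5)/6)² = 13.444
te_Pilot run = (13 + 4·14 + 15)/6 = 84/6 = 14; σ²_Pilot run = ((15−13)/6)² = 0.111
te_QA = (3 + 4·8 + 13)/6 = 48/6 = 8; σ²_QA = ((13−3)/6)² = 2.778
te_Packaging design = (1 + 4·2 + 3)/6 = 12/6 = 2; σ²_Packaging design = ((3−1)/6)² = 0.111
te_Regulatory filing = (5 + 4·7 + 9)/6 = 42/6 = 7; σ²_Regulatory filing = ((9−5)/6)² = 0.444
te_Marketing collateral = (2 + 4·5 + 14)/6 = 36/6 = 6; σ²_Marketing collateral = ((14−2)/6)² = 4.000
te_Sales training = (3 + 4·5 + 13)/6 = 36/6 = 6; σ²_Sales training = ((13−3)/6)² = 2.778

Forward pass:
ES_Prototype build = 0; EF_Prototype build = 6
ES_User testing = 0; EF_User testing = 3
ES_Tooling = 0; EF_Tooling = 7
ES_Supplier sourcing = 0; EF_Supplier sourcing = 12
ES_Pilot run = 0; EF_Pilot run = 14
ES_QA = 0; EF_QA = 8
ES_Packaging design = 14; EF_Packaging design = 14+2 = 16
ES_Regulatory filing = max(EF_User testing=3, EF_QA=8) = 8; EF_Regulatory filing = 8+7 = 15
ES_Marketing collateral = max(EF_Pilot run=14, EF_Regulatory filing=15) = 15; EF_Marketing collateral = 15+6 = 21
ES_Sales training = max(EF_Prototype build=6, EF_Tooling=7, EF_Supplier sourcing=12, EF_Packaging design=16, EF_Marketing collateral=21) = 21; EF_Sales training = 21+6 = 27
Expected project duration μ = 27 days. Critical path: QA → Regulatory filing → Marketing collateral → Sales training.

Variance along critical path = 2.778 + 0.444 + 4.000 + 2.778 = 10.000; σ = √10.000 = 3.162 days.
Z = (32 − 27) / 3.162 = 1.581
P(T ≤ 32) = Φ(1.581) ≈ 0.943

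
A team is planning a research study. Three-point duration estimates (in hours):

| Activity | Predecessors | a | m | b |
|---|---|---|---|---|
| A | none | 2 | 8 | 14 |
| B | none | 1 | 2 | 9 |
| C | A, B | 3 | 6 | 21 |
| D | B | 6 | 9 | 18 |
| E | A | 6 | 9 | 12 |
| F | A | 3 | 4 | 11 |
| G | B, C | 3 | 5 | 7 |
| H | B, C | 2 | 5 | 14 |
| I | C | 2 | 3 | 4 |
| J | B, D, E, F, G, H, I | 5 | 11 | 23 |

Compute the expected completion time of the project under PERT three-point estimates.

te_A = (2 + 4·8 + 14)/6 = 48/6 = 8
te_B = (1 + 4·2 + 9)/6 = 18/6 = 3
te_C = (3 + 4·6 + 21)/6 = 48/6 = 8
te_D = (6 + 4·9 + 18)/6 = 60/6 = 10
te_E = (6 + 4·9 + 12)/6 = 54/6 = 9
te_F = (3 + 4·4 + 11)/6 = 30/6 = 5
te_G = (3 + 4·5 + 7)/6 = 30/6 = 5
te_H = (2 + 4·5 + 14)/6 = 36/6 = 6
te_I = (2 + 4·3 + 4)/6 = 18/6 = 3
te_J = (5 + 4·11 + 23)/6 = 72/6 = 12

Forward pass:
ES_A = 0; EF_A = 8
ES_B = 0; EF_B = 3
ES_C = max(EF_A=8, EF_B=3) = 8; EF_C = 8+8 = 16
ES_D = 3; EF_D = 3+10 = 13
ES_E = 8; EF_E = 8+9 = 17
ES_F = 8; EF_F = 8+5 = 13
ES_G = max(EF_B=3, EF_C=16) = 16; EF_G = 16+5 = 21
ES_H = max(EF_B=3, EF_C=16) = 16; EF_H = 16+6 = 22
ES_I = 16; EF_I = 16+3 = 19
ES_J = max(EF_B=3, EF_D=13, EF_E=17, EF_F=13, EF_G=21, EF_H=22, EF_I=19) = 22; EF_J = 22+12 = 34
Expected project duration μ = 34 hours. Critical path: A → C → H → J.

34 hours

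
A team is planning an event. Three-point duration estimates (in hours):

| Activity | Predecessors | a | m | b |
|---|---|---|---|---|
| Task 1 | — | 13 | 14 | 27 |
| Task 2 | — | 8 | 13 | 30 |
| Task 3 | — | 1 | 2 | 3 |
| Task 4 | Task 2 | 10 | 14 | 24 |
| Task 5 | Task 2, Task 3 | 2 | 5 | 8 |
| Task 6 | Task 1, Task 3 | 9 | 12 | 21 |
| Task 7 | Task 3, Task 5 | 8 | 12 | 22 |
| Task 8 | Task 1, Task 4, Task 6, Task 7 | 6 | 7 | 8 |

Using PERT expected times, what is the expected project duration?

te_Task 1 = (13 + 4·14 + 27)/6 = 96/6 = 16
te_Task 2 = (8 + 4·13 + 30)/6 = 90/6 = 15
te_Task 3 = (1 + 4·2 + 3)/6 = 12/6 = 2
te_Task 4 = (10 + 4·14 + 24)/6 = 90/6 = 15
te_Task 5 = (2 + 4·5 + 8)/6 = 30/6 = 5
te_Task 6 = (9 + 4·12 + 21)/6 = 78/6 = 13
te_Task 7 = (8 + 4·12 + 22)/6 = 78/6 = 13
te_Task 8 = (6 + 4·7 + 8)/6 = 42/6 = 7

Forward pass:
ES_Task 1 = 0; EF_Task 1 = 16
ES_Task 2 = 0; EF_Task 2 = 15
ES_Task 3 = 0; EF_Task 3 = 2
ES_Task 4 = 15; EF_Task 4 = 15+15 = 30
ES_Task 5 = max(EF_Task 2=15, EF_Task 3=2) = 15; EF_Task 5 = 15+5 = 20
ES_Task 6 = max(EF_Task 1=16, EF_Task 3=2) = 16; EF_Task 6 = 16+13 = 29
ES_Task 7 = max(EF_Task 3=2, EF_Task 5=20) = 20; EF_Task 7 = 20+13 = 33
ES_Task 8 = max(EF_Task 1=16, EF_Task 4=30, EF_Task 6=29, EF_Task 7=33) = 33; EF_Task 8 = 33+7 = 40
Expected project duration μ = 40 hours. Critical path: Task 2 → Task 5 → Task 7 → Task 8.

40 hours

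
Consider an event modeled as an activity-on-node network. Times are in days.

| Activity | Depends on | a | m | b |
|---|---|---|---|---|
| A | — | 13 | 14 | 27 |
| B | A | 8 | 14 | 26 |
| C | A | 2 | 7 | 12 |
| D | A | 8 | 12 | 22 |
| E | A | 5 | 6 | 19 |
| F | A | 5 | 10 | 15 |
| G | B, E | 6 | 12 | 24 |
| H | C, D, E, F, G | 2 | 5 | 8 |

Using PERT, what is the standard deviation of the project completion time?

te_A = (13 + 4·14 + 27)/6 = 96/6 = 16; σ²_A = ((27−13)/6)² = 5.444
te_B = (8 + 4·14 + 26)/6 = 90/6 = 15; σ²_B = ((26−8)/6)² = 9.000
te_C = (2 + 4·7 + 12)/6 = 42/6 = 7; σ²_C = ((12−2)/6)² = 2.778
te_D = (8 + 4·12 + 22)/6 = 78/6 = 13; σ²_D = ((22−8)/6)² = 5.444
te_E = (5 + 4·6 + 19)/6 = 48/6 = 8; σ²_E = ((19−5)/6)² = 5.444
te_F = (5 + 4·10 + 15)/6 = 60/6 = 10; σ²_F = ((15−5)/6)² = 2.778
te_G = (6 + 4·12 + 24)/6 = 78/6 = 13; σ²_G = ((24−6)/6)² = 9.000
te_H = (2 + 4·5 + 8)/6 = 30/6 = 5; σ²_H = ((8−2)/6)² = 1.000

Forward pass:
ES_A = 0; EF_A = 16
ES_B = 16; EF_B = 16+15 = 31
ES_C = 16; EF_C = 16+7 = 23
ES_D = 16; EF_D = 16+13 = 29
ES_E = 16; EF_E = 16+8 = 24
ES_F = 16; EF_F = 16+10 = 26
ES_G = max(EF_B=31, EF_E=24) = 31; EF_G = 31+13 = 44
ES_H = max(EF_C=23, EF_D=29, EF_E=24, EF_F=26, EF_G=44) = 44; EF_H = 44+5 = 49
Expected project duration μ = 49 days. Critical path: A → B → G → H.

Variance along critical path = 5.444 + 9.000 + 9.000 + 1.000 = 24.444
σ = √24.444 = 4.944 days

4.94 days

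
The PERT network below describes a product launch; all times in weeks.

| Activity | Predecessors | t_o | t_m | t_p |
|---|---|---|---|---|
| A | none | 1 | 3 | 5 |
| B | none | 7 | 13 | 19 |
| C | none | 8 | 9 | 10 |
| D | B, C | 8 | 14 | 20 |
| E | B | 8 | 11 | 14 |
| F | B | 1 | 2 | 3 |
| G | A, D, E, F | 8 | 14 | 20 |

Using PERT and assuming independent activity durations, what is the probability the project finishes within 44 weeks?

te_A = (1 + 4·3 + 5)/6 = 18/6 = 3; σ²_A = ((5−1)/6)² = 0.444
te_B = (7 + 4·13 + 19)/6 = 78/6 = 13; σ²_B = ((19−7)/6)² = 4.000
te_C = (8 + 4·9 + 10)/6 = 54/6 = 9; σ²_C = ((10−8)/6)² = 0.111
te_D = (8 + 4·14 + 20)/6 = 84/6 = 14; σ²_D = ((20−8)/6)² = 4.000
te_E = (8 + 4·11 + 14)/6 = 66/6 = 11; σ²_E = ((14−8)/6)² = 1.000
te_F = (1 + 4·2 + 3)/6 = 12/6 = 2; σ²_F = ((3−1)/6)² = 0.111
te_G = (8 + 4·14 + 20)/6 = 84/6 = 14; σ²_G = ((20−8)/6)² = 4.000

Forward pass:
ES_A = 0; EF_A = 3
ES_B = 0; EF_B = 13
ES_C = 0; EF_C = 9
ES_D = max(EF_B=13, EF_C=9) = 13; EF_D = 13+14 = 27
ES_E = 13; EF_E = 13+11 = 24
ES_F = 13; EF_F = 13+2 = 15
ES_G = max(EF_A=3, EF_D=27, EF_E=24, EF_F=15) = 27; EF_G = 27+14 = 41
Expected project duration μ = 41 weeks. Critical path: B → D → G.

Variance along critical path = 4.000 + 4.000 + 4.000 = 12.000; σ = √12.000 = 3.464 weeks.
Z = (44 − 41) / 3.464 = 0.866
P(T ≤ 44) = Φ(0.866) ≈ 0.807

0.807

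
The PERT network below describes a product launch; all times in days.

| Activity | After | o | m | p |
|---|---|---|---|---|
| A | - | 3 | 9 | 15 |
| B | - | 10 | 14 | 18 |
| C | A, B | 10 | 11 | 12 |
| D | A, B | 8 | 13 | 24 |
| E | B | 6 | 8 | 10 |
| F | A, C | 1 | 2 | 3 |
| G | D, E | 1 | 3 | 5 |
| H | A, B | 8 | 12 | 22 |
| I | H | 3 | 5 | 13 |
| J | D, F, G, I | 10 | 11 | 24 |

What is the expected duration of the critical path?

46 days

te_A = (3 + 4·9 + 15)/6 = 54/6 = 9
te_B = (10 + 4·14 + 18)/6 = 84/6 = 14
te_C = (10 + 4·11 + 12)/6 = 66/6 = 11
te_D = (8 + 4·13 + 24)/6 = 84/6 = 14
te_E = (6 + 4·8 + 10)/6 = 48/6 = 8
te_F = (1 + 4·2 + 3)/6 = 12/6 = 2
te_G = (1 + 4·3 + 5)/6 = 18/6 = 3
te_H = (8 + 4·12 + 22)/6 = 78/6 = 13
te_I = (3 + 4·5 + 13)/6 = 36/6 = 6
te_J = (10 + 4·11 + 24)/6 = 78/6 = 13

Forward pass:
ES_A = 0; EF_A = 9
ES_B = 0; EF_B = 14
ES_C = max(EF_A=9, EF_B=14) = 14; EF_C = 14+11 = 25
ES_D = max(EF_A=9, EF_B=14) = 14; EF_D = 14+14 = 28
ES_E = 14; EF_E = 14+8 = 22
ES_F = max(EF_A=9, EF_C=25) = 25; EF_F = 25+2 = 27
ES_G = max(EF_D=28, EF_E=22) = 28; EF_G = 28+3 = 31
ES_H = max(EF_A=9, EF_B=14) = 14; EF_H = 14+13 = 27
ES_I = 27; EF_I = 27+6 = 33
ES_J = max(EF_D=28, EF_F=27, EF_G=31, EF_I=33) = 33; EF_J = 33+13 = 46
Expected project duration μ = 46 days. Critical path: B → H → I → J.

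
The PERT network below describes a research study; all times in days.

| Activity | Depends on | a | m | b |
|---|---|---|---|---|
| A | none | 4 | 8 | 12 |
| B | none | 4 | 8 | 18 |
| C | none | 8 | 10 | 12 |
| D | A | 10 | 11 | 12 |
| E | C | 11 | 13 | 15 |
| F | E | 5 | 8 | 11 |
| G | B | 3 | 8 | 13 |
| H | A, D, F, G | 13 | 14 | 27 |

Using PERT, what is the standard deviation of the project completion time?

2.71 days

te_A = (4 + 4·8 + 12)/6 = 48/6 = 8; σ²_A = ((12−4)/6)² = 1.778
te_B = (4 + 4·8 + 18)/6 = 54/6 = 9; σ²_B = ((18−4)/6)² = 5.444
te_C = (8 + 4·10 + 12)/6 = 60/6 = 10; σ²_C = ((12−8)/6)² = 0.444
te_D = (10 + 4·11 + 12)/6 = 66/6 = 11; σ²_D = ((12−10)/6)² = 0.111
te_E = (11 + 4·13 + 15)/6 = 78/6 = 13; σ²_E = ((15−11)/6)² = 0.444
te_F = (5 + 4·8 + 11)/6 = 48/6 = 8; σ²_F = ((11−5)/6)² = 1.000
te_G = (3 + 4·8 + 13)/6 = 48/6 = 8; σ²_G = ((13−3)/6)² = 2.778
te_H = (13 + 4·14 + 27)/6 = 96/6 = 16; σ²_H = ((27−13)/6)² = 5.444

Forward pass:
ES_A = 0; EF_A = 8
ES_B = 0; EF_B = 9
ES_C = 0; EF_C = 10
ES_D = 8; EF_D = 8+11 = 19
ES_E = 10; EF_E = 10+13 = 23
ES_F = 23; EF_F = 23+8 = 31
ES_G = 9; EF_G = 9+8 = 17
ES_H = max(EF_A=8, EF_D=19, EF_F=31, EF_G=17) = 31; EF_H = 31+16 = 47
Expected project duration μ = 47 days. Critical path: C → E → F → H.

Variance along critical path = 0.444 + 0.444 + 1.000 + 5.444 = 7.333
σ = √7.333 = 2.708 days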